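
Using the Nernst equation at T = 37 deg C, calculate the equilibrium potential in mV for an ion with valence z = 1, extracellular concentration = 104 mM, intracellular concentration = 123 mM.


E = (RT/(zF)) * ln(C_out/C_in)
T = 37 + 273.15 = 310.15 K
E = (8.314 * 310.15 / (1 * 96485)) * ln(104/123)
E = -4.484 mV


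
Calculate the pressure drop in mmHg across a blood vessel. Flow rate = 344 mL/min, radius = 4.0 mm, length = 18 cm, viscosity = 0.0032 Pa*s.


dP = 8*mu*L*Q / (pi*r^4)
Q = 344 mL/min = 5.73333e-06 m^3/s
dP = 32.8496 Pa = 32.8496 / 133.322 mmHg = 0.2464 mmHg


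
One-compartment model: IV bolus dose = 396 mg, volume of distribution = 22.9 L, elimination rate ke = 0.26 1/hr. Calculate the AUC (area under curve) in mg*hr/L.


C0 = Dose/Vd = 396/22.9 = 17.2926 mg/L
AUC = C0/ke = 17.2926/0.26
AUC = 66.51 mg*hr/L


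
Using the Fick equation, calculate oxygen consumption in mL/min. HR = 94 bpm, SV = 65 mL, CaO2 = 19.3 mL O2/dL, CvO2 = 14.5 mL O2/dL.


CO = HR*SV = 94*65/1000 = 6.11 L/min
a-v O2 diff = 19.3 - 14.5 = 4.8 mL/dL
VO2 = CO * (CaO2-CvO2) * 10 dL/L
VO2 = 6.11 * 4.8 * 10
VO2 = 293.3 mL/min


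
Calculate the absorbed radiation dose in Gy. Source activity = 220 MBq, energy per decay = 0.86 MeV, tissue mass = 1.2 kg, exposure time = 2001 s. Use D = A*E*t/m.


A = 220 MBq = 2.2000e+08 Bq
E = 0.86 MeV = 1.37772e-13 J
D = A*E*t/m = 2.2000e+08*1.37772e-13*2001/1.2
D = 0.05054 Gy


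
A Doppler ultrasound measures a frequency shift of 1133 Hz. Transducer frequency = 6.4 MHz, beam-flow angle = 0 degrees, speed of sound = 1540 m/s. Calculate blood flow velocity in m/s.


v = fd * c / (2 * f0 * cos(theta))
v = 1133 * 1540 / (2 * 6.4000e+06 * cos(0))
v = 0.1363 m/s


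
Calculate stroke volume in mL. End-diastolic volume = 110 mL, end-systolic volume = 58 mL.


SV = EDV - ESV
SV = 110 - 58
SV = 52 mL


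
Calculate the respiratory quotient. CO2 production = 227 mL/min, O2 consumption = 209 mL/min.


RQ = VCO2 / VO2
RQ = 227 / 209
RQ = 1.086


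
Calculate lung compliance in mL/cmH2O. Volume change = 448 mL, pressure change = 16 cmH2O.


C = dV / dP
C = 448 / 16
C = 28 mL/cmH2O


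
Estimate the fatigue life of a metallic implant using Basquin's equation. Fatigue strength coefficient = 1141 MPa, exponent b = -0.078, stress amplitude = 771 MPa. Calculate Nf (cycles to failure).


sigma_a = sigma_f' * (2Nf)^b
2Nf = (sigma_a/sigma_f')^(1/b)
2Nf = (771/1141)^(1/-0.078)
2Nf = 152.21314
Nf = 76.11


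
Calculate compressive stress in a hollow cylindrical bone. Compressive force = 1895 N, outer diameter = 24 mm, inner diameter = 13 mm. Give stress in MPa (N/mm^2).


A = pi*(r_o^2 - r_i^2)
r_o = 12 mm, r_i = 6.5 mm
A = 319.657 mm^2
sigma = F/A = 1895 / 319.657
sigma = 5.928 MPa


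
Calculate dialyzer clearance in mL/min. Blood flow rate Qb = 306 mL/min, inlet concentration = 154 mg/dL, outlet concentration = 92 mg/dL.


K = Qb * (Cb_in - Cb_out) / Cb_in
K = 306 * (154 - 92) / 154
K = 123.2 mL/min


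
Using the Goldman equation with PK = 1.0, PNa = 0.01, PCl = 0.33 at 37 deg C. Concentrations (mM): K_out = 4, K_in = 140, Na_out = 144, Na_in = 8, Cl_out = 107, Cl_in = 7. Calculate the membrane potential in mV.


Vm = (RT/F)*ln((PK*Ko + PNa*Nao + PCl*Cli)/(PK*Ki + PNa*Nai + PCl*Clo))
Numer = 7.75, Denom = 175.39
Vm = -83.36 mV


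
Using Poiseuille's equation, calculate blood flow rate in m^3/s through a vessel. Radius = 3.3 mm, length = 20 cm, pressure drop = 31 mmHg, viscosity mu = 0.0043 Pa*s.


Q = pi*r^4*dP / (8*mu*L)
r = 0.0033 m, L = 0.2 m
dP = 31 mmHg = 4132.982 Pa
Q = 2.2381e-04 m^3/s


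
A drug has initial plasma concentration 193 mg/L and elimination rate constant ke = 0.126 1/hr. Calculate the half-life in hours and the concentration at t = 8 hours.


t_half = ln(2) / ke = 0.693147 / 0.126 = 5.501 hr
C(t) = C0 * exp(-ke*t) = 193 * exp(-0.126*8)
C(8) = 70.43 mg/L


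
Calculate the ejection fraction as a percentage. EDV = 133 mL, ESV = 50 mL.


SV = EDV - ESV = 133 - 50 = 83 mL
EF = SV/EDV * 100 = 83/133 * 100
EF = 62.41%


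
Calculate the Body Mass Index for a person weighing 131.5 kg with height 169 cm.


BMI = weight / height^2
height = 169 cm = 1.69 m
BMI = 131.5 / 1.69^2
BMI = 46.04 kg/m^2


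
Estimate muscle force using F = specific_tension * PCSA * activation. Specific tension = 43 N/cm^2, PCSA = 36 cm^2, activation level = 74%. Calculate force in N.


F = sigma * PCSA * activation
F = 43 * 36 * 0.74
F = 1146 N


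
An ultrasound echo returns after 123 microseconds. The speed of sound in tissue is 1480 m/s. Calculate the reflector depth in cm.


depth = c * t / 2
t = 123 us = 1.2300e-04 s
depth = 1480 * 1.2300e-04 / 2
depth = 0.09102 m = 9.102 cm


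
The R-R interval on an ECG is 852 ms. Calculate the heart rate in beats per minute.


HR = 60 / RR_interval(s)
RR = 852 ms = 0.852 s
HR = 60 / 0.852 = 70.42 bpm


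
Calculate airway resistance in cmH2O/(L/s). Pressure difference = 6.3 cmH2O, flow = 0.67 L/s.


R = dP / flow
R = 6.3 / 0.67
R = 9.403 cmH2O/(L/s)


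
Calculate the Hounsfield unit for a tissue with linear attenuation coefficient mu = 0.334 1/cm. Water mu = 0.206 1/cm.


HU = ((mu_tissue - mu_water) / mu_water) * 1000
HU = ((0.334 - 0.206) / 0.206) * 1000
HU = 621.4


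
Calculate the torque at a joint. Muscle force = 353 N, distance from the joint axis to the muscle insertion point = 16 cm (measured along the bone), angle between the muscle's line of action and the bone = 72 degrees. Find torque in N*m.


Torque = F * d * sin(theta)   (moment arm = d*sin(theta))
d = 16 cm = 0.16 m
Torque = 353 * 0.16 * sin(72)
Torque = 53.72 N*m


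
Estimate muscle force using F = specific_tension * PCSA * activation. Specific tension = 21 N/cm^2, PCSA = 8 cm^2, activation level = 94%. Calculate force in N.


F = sigma * PCSA * activation
F = 21 * 8 * 0.94
F = 157.9 N


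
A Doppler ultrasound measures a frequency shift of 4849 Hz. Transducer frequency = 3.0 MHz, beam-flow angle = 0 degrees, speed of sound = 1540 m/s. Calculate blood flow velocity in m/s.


v = fd * c / (2 * f0 * cos(theta))
v = 4849 * 1540 / (2 * 3.0000e+06 * cos(0))
v = 1.245 m/s


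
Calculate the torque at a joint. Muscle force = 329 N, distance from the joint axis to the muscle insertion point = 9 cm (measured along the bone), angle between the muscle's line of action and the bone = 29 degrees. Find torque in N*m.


Torque = F * d * sin(theta)   (moment arm = d*sin(theta))
d = 9 cm = 0.09 m
Torque = 329 * 0.09 * sin(29)
Torque = 14.36 N*m


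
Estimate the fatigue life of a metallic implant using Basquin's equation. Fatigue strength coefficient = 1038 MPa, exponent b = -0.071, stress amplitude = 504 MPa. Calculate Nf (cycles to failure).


sigma_a = sigma_f' * (2Nf)^b
2Nf = (sigma_a/sigma_f')^(1/b)
2Nf = (504/1038)^(1/-0.071)
2Nf = 26257.353
Nf = 1.313e+04


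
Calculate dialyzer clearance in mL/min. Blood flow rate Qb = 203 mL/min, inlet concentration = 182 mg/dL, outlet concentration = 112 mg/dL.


K = Qb * (Cb_in - Cb_out) / Cb_in
K = 203 * (182 - 112) / 182
K = 78.08 mL/min


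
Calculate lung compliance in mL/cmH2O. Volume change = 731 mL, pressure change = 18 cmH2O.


C = dV / dP
C = 731 / 18
C = 40.61 mL/cmH2O


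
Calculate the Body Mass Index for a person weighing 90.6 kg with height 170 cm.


BMI = weight / height^2
height = 170 cm = 1.7 m
BMI = 90.6 / 1.7^2
BMI = 31.35 kg/m^2


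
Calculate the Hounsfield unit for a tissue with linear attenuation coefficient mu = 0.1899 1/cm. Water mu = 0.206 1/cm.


HU = ((mu_tissue - mu_water) / mu_water) * 1000
HU = ((0.1899 - 0.206) / 0.206) * 1000
HU = -78.16


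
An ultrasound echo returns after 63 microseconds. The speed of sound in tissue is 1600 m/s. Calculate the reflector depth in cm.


depth = c * t / 2
t = 63 us = 6.3000e-05 s
depth = 1600 * 6.3000e-05 / 2
depth = 0.0504 m = 5.04 cm


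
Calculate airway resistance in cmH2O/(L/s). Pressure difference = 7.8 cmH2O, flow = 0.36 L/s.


R = dP / flow
R = 7.8 / 0.36
R = 21.67 cmH2O/(L/s)


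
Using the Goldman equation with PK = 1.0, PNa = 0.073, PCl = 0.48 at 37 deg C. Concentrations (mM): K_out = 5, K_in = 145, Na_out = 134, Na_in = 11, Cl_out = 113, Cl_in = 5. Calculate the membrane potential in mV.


Vm = (RT/F)*ln((PK*Ko + PNa*Nao + PCl*Cli)/(PK*Ki + PNa*Nai + PCl*Clo))
Numer = 17.182, Denom = 200.043
Vm = -65.6 mV


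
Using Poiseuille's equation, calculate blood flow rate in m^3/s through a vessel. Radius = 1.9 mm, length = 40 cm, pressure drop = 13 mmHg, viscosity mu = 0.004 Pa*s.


Q = pi*r^4*dP / (8*mu*L)
r = 0.0019 m, L = 0.4 m
dP = 13 mmHg = 1733.186 Pa
Q = 5.5437e-06 m^3/s


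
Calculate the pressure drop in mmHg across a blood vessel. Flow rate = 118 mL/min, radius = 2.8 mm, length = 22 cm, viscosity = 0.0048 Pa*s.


dP = 8*mu*L*Q / (pi*r^4)
Q = 118 mL/min = 1.96667e-06 m^3/s
dP = 86.0406 Pa = 86.0406 / 133.322 mmHg = 0.6454 mmHg


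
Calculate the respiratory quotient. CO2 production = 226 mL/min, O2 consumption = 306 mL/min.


RQ = VCO2 / VO2
RQ = 226 / 306
RQ = 0.7386


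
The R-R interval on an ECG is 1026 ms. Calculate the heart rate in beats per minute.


HR = 60 / RR_interval(s)
RR = 1026 ms = 1.026 s
HR = 60 / 1.026 = 58.48 bpm


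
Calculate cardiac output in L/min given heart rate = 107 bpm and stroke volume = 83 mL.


CO = HR * SV
CO = 107 * 83 / 1000
CO = 8.881 L/min


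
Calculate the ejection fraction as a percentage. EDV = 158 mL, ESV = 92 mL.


SV = EDV - ESV = 158 - 92 = 66 mL
EF = SV/EDV * 100 = 66/158 * 100
EF = 41.77%


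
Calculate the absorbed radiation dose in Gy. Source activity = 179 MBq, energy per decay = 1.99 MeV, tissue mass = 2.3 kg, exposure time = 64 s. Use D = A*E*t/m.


A = 179 MBq = 1.7900e+08 Bq
E = 1.99 MeV = 3.18798e-13 J
D = A*E*t/m = 1.7900e+08*3.18798e-13*64/2.3
D = 0.001588 Gy


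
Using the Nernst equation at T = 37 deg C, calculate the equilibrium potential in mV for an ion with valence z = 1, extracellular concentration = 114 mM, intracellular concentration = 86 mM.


E = (RT/(zF)) * ln(C_out/C_in)
T = 37 + 273.15 = 310.15 K
E = (8.314 * 310.15 / (1 * 96485)) * ln(114/86)
E = 7.533 mV


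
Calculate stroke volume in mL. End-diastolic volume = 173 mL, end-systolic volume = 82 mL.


SV = EDV - ESV
SV = 173 - 82
SV = 91 mL


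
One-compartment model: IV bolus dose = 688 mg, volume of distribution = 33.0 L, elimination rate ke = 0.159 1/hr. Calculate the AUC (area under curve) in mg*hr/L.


C0 = Dose/Vd = 688/33.0 = 20.8485 mg/L
AUC = C0/ke = 20.8485/0.159
AUC = 131.1 mg*hr/L


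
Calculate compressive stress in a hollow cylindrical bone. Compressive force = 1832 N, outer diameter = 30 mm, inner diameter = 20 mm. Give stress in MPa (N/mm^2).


A = pi*(r_o^2 - r_i^2)
r_o = 15 mm, r_i = 10 mm
A = 392.699 mm^2
sigma = F/A = 1832 / 392.699
sigma = 4.665 MPa


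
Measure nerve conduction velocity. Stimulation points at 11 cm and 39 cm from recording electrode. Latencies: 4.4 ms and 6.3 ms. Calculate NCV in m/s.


Distance = (39 - 11) / 100 = 0.28 m
dt = (6.3 - 4.4) / 1000 = 0.0019 s
NCV = dist / dt = 147.4 m/s


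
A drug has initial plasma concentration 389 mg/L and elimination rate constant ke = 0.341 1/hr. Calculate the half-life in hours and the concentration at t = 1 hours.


t_half = ln(2) / ke = 0.693147 / 0.341 = 2.033 hr
C(t) = C0 * exp(-ke*t) = 389 * exp(-0.341*1)
C(1) = 276.6 mg/L


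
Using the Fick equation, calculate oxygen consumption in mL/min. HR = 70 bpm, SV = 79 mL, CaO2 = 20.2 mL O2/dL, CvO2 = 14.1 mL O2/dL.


CO = HR*SV = 70*79/1000 = 5.53 L/min
a-v O2 diff = 20.2 - 14.1 = 6.1 mL/dL
VO2 = CO * (CaO2-CvO2) * 10 dL/L
VO2 = 5.53 * 6.1 * 10
VO2 = 337.3 mL/min


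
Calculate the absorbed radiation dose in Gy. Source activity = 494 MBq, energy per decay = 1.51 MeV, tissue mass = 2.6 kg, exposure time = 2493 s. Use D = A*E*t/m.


A = 494 MBq = 4.9400e+08 Bq
E = 1.51 MeV = 2.41902e-13 J
D = A*E*t/m = 4.9400e+08*2.41902e-13*2493/2.6
D = 0.1146 Gy


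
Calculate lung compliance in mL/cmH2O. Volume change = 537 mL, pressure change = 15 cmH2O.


C = dV / dP
C = 537 / 15
C = 35.8 mL/cmH2O


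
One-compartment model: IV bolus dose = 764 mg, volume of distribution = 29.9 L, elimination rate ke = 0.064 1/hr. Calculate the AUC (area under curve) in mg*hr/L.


C0 = Dose/Vd = 764/29.9 = 25.5518 mg/L
AUC = C0/ke = 25.5518/0.064
AUC = 399.2 mg*hr/L


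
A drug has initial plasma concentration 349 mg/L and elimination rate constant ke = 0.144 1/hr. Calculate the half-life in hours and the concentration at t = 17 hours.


t_half = ln(2) / ke = 0.693147 / 0.144 = 4.814 hr
C(t) = C0 * exp(-ke*t) = 349 * exp(-0.144*17)
C(17) = 30.18 mg/L


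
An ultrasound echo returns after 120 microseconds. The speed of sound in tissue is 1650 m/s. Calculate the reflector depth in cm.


depth = c * t / 2
t = 120 us = 1.2000e-04 s
depth = 1650 * 1.2000e-04 / 2
depth = 0.099 m = 9.9 cm


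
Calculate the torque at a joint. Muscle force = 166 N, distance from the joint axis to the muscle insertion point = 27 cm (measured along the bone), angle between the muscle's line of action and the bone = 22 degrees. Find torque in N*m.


Torque = F * d * sin(theta)   (moment arm = d*sin(theta))
d = 27 cm = 0.27 m
Torque = 166 * 0.27 * sin(22)
Torque = 16.79 N*m


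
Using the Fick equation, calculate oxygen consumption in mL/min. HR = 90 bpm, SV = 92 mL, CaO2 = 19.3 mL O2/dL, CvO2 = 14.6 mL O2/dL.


CO = HR*SV = 90*92/1000 = 8.28 L/min
a-v O2 diff = 19.3 - 14.6 = 4.7 mL/dL
VO2 = CO * (CaO2-CvO2) * 10 dL/L
VO2 = 8.28 * 4.7 * 10
VO2 = 389.2 mL/min


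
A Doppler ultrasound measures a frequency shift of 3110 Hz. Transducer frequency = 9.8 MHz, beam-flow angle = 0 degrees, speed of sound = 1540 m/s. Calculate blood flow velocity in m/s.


v = fd * c / (2 * f0 * cos(theta))
v = 3110 * 1540 / (2 * 9.8000e+06 * cos(0))
v = 0.2444 m/s


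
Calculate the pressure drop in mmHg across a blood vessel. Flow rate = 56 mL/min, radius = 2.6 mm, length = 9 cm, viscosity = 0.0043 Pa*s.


dP = 8*mu*L*Q / (pi*r^4)
Q = 56 mL/min = 9.33333e-07 m^3/s
dP = 20.1277 Pa = 20.1277 / 133.322 mmHg = 0.151 mmHg


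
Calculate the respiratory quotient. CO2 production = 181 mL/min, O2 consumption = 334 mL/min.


RQ = VCO2 / VO2
RQ = 181 / 334
RQ = 0.5419


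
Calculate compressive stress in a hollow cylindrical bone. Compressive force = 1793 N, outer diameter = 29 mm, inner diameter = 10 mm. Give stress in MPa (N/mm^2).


A = pi*(r_o^2 - r_i^2)
r_o = 14.5 mm, r_i = 5 mm
A = 581.98 mm^2
sigma = F/A = 1793 / 581.98
sigma = 3.081 MPa


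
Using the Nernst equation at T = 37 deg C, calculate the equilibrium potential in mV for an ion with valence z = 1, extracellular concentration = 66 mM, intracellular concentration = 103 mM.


E = (RT/(zF)) * ln(C_out/C_in)
T = 37 + 273.15 = 310.15 K
E = (8.314 * 310.15 / (1 * 96485)) * ln(66/103)
E = -11.89 mV


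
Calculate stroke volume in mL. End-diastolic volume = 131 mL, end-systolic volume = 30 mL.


SV = EDV - ESV
SV = 131 - 30
SV = 101 mL


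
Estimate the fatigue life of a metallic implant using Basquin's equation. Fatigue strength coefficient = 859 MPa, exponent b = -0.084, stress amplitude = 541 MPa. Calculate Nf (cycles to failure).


sigma_a = sigma_f' * (2Nf)^b
2Nf = (sigma_a/sigma_f')^(1/b)
2Nf = (541/859)^(1/-0.084)
2Nf = 245.71257
Nf = 122.9


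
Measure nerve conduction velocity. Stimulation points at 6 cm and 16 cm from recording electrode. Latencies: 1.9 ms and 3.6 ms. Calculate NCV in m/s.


Distance = (16 - 6) / 100 = 0.1 m
dt = (3.6 - 1.9) / 1000 = 0.0017 s
NCV = dist / dt = 58.82 m/s


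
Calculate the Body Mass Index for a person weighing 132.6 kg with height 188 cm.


BMI = weight / height^2
height = 188 cm = 1.88 m
BMI = 132.6 / 1.88^2
BMI = 37.52 kg/m^2


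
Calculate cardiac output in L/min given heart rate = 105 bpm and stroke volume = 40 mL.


CO = HR * SV
CO = 105 * 40 / 1000
CO = 4.2 L/min


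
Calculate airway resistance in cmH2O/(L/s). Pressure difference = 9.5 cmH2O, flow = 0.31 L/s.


R = dP / flow
R = 9.5 / 0.31
R = 30.65 cmH2O/(L/s)


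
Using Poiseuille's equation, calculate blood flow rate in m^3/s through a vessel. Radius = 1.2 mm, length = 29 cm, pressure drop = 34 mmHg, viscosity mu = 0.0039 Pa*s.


Q = pi*r^4*dP / (8*mu*L)
r = 0.0012 m, L = 0.29 m
dP = 34 mmHg = 4532.948 Pa
Q = 3.2636e-06 m^3/s


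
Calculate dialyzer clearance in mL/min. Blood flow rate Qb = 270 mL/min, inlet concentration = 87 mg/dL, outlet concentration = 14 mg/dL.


K = Qb * (Cb_in - Cb_out) / Cb_in
K = 270 * (87 - 14) / 87
K = 226.6 mL/min


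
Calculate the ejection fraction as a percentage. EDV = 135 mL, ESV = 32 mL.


SV = EDV - ESV = 135 - 32 = 103 mL
EF = SV/EDV * 100 = 103/135 * 100
EF = 76.3%


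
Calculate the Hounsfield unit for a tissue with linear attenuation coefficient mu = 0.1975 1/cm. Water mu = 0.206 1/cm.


HU = ((mu_tissue - mu_water) / mu_water) * 1000
HU = ((0.1975 - 0.206) / 0.206) * 1000
HU = -41.26


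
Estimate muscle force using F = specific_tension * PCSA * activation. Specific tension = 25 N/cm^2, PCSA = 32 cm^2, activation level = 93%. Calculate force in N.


F = sigma * PCSA * activation
F = 25 * 32 * 0.93
F = 744 N


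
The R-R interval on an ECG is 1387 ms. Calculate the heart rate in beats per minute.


HR = 60 / RR_interval(s)
RR = 1387 ms = 1.387 s
HR = 60 / 1.387 = 43.26 bpm


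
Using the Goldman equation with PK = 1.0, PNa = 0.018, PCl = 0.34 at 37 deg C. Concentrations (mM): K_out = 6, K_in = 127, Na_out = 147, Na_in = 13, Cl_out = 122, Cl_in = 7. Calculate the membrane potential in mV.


Vm = (RT/F)*ln((PK*Ko + PNa*Nao + PCl*Cli)/(PK*Ki + PNa*Nai + PCl*Clo))
Numer = 11.026, Denom = 168.714
Vm = -72.91 mV


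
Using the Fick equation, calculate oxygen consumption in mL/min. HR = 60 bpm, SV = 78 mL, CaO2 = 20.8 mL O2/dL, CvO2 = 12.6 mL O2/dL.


CO = HR*SV = 60*78/1000 = 4.68 L/min
a-v O2 diff = 20.8 - 12.6 = 8.2 mL/dL
VO2 = CO * (CaO2-CvO2) * 10 dL/L
VO2 = 4.68 * 8.2 * 10
VO2 = 383.8 mL/min


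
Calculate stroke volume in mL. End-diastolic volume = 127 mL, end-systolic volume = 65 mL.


SV = EDV - ESV
SV = 127 - 65
SV = 62 mL


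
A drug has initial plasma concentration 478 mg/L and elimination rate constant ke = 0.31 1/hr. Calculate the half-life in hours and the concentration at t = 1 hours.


t_half = ln(2) / ke = 0.693147 / 0.31 = 2.236 hr
C(t) = C0 * exp(-ke*t) = 478 * exp(-0.31*1)
C(1) = 350.6 mg/L


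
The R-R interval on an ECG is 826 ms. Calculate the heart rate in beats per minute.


HR = 60 / RR_interval(s)
RR = 826 ms = 0.826 s
HR = 60 / 0.826 = 72.64 bpm


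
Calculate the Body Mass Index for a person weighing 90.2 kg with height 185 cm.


BMI = weight / height^2
height = 185 cm = 1.85 m
BMI = 90.2 / 1.85^2
BMI = 26.36 kg/m^2


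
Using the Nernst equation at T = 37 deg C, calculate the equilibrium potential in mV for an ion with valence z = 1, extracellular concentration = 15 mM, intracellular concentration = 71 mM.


E = (RT/(zF)) * ln(C_out/C_in)
T = 37 + 273.15 = 310.15 K
E = (8.314 * 310.15 / (1 * 96485)) * ln(15/71)
E = -41.55 mV


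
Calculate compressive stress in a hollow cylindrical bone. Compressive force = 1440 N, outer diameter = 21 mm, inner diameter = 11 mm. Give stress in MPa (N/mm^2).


A = pi*(r_o^2 - r_i^2)
r_o = 10.5 mm, r_i = 5.5 mm
A = 251.327 mm^2
sigma = F/A = 1440 / 251.327
sigma = 5.73 MPa


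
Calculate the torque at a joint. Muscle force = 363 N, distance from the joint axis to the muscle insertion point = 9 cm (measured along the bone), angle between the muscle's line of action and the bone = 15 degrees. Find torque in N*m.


Torque = F * d * sin(theta)   (moment arm = d*sin(theta))
d = 9 cm = 0.09 m
Torque = 363 * 0.09 * sin(15)
Torque = 8.456 N*m


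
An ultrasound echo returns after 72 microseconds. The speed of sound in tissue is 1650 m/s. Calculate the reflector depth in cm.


depth = c * t / 2
t = 72 us = 7.2000e-05 s
depth = 1650 * 7.2000e-05 / 2
depth = 0.0594 m = 5.94 cm


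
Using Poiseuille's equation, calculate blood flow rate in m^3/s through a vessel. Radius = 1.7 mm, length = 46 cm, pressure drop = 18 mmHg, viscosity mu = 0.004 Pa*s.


Q = pi*r^4*dP / (8*mu*L)
r = 0.0017 m, L = 0.46 m
dP = 18 mmHg = 2399.796 Pa
Q = 4.2777e-06 m^3/s


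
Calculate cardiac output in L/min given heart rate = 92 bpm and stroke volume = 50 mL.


CO = HR * SV
CO = 92 * 50 / 1000
CO = 4.6 L/min


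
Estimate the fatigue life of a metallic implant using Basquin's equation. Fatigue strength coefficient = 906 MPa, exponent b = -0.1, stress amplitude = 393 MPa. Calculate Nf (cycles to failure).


sigma_a = sigma_f' * (2Nf)^b
2Nf = (sigma_a/sigma_f')^(1/b)
2Nf = (393/906)^(1/-0.1)
2Nf = 4239.9084
Nf = 2120


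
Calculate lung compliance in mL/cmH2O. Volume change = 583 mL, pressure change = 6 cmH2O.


C = dV / dP
C = 583 / 6
C = 97.17 mL/cmH2O


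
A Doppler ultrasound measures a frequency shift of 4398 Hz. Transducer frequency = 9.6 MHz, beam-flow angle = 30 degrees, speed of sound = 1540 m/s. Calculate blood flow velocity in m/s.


v = fd * c / (2 * f0 * cos(theta))
v = 4398 * 1540 / (2 * 9.6000e+06 * cos(30))
v = 0.4073 m/s


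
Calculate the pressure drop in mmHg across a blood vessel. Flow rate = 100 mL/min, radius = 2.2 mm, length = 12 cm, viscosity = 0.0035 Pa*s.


dP = 8*mu*L*Q / (pi*r^4)
Q = 100 mL/min = 1.66667e-06 m^3/s
dP = 76.0936 Pa = 76.0936 / 133.322 mmHg = 0.5708 mmHg


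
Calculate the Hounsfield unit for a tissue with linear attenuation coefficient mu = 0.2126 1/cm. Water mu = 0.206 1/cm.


HU = ((mu_tissue - mu_water) / mu_water) * 1000
HU = ((0.2126 - 0.206) / 0.206) * 1000
HU = 32.04


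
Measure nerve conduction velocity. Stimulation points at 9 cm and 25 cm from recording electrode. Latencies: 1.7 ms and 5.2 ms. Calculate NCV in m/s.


Distance = (25 - 9) / 100 = 0.16 m
dt = (5.2 - 1.7) / 1000 = 0.0035 s
NCV = dist / dt = 45.71 m/s


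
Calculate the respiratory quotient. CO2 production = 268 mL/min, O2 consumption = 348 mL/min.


RQ = VCO2 / VO2
RQ = 268 / 348
RQ = 0.7701


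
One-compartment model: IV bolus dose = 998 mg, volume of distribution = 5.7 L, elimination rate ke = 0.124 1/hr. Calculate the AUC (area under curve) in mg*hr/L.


C0 = Dose/Vd = 998/5.7 = 175.088 mg/L
AUC = C0/ke = 175.088/0.124
AUC = 1412 mg*hr/L


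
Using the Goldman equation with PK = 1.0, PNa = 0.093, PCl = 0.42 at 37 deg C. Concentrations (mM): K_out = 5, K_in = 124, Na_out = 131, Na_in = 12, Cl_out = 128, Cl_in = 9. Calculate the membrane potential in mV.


Vm = (RT/F)*ln((PK*Ko + PNa*Nao + PCl*Cli)/(PK*Ki + PNa*Nai + PCl*Clo))
Numer = 20.963, Denom = 178.876
Vm = -57.3 mV


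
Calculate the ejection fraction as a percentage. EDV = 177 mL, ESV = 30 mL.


SV = EDV - ESV = 177 - 30 = 147 mL
EF = SV/EDV * 100 = 147/177 * 100
EF = 83.05%


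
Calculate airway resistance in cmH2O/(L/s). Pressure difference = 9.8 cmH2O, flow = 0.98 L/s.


R = dP / flow
R = 9.8 / 0.98
R = 10 cmH2O/(L/s)


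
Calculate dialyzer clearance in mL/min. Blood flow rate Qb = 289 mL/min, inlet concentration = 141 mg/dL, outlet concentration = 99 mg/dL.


K = Qb * (Cb_in - Cb_out) / Cb_in
K = 289 * (141 - 99) / 141
K = 86.09 mL/min


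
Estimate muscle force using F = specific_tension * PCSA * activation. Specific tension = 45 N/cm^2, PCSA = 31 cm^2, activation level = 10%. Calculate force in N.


F = sigma * PCSA * activation
F = 45 * 31 * 0.1
F = 139.5 N


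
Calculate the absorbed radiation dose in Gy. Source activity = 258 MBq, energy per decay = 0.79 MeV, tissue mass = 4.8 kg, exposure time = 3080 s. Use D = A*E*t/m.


A = 258 MBq = 2.5800e+08 Bq
E = 0.79 MeV = 1.26558e-13 J
D = A*E*t/m = 2.5800e+08*1.26558e-13*3080/4.8
D = 0.02095 Gy


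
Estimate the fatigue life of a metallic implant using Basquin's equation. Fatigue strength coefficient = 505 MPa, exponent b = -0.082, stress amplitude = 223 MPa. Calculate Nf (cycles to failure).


sigma_a = sigma_f' * (2Nf)^b
2Nf = (sigma_a/sigma_f')^(1/b)
2Nf = (223/505)^(1/-0.082)
2Nf = 21335.55
Nf = 1.067e+04


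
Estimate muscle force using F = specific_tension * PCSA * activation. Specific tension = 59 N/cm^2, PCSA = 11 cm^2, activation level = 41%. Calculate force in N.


F = sigma * PCSA * activation
F = 59 * 11 * 0.41
F = 266.1 N


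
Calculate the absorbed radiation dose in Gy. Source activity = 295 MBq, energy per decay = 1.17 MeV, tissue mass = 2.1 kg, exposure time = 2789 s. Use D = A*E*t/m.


A = 295 MBq = 2.9500e+08 Bq
E = 1.17 MeV = 1.87434e-13 J
D = A*E*t/m = 2.9500e+08*1.87434e-13*2789/2.1
D = 0.07343 Gy


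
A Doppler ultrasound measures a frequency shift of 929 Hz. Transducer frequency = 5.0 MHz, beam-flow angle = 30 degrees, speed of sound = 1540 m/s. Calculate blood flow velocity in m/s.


v = fd * c / (2 * f0 * cos(theta))
v = 929 * 1540 / (2 * 5.0000e+06 * cos(30))
v = 0.1652 m/s


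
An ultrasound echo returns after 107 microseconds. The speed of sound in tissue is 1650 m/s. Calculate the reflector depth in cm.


depth = c * t / 2
t = 107 us = 1.0700e-04 s
depth = 1650 * 1.0700e-04 / 2
depth = 0.088275 m = 8.8275 cm


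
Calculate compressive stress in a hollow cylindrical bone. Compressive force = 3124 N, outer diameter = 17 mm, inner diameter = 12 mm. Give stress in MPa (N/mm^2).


A = pi*(r_o^2 - r_i^2)
r_o = 8.5 mm, r_i = 6 mm
A = 113.883 mm^2
sigma = F/A = 3124 / 113.883
sigma = 27.43 MPa


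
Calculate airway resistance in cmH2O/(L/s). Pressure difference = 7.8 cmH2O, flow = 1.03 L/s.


R = dP / flow
R = 7.8 / 1.03
R = 7.573 cmH2O/(L/s)


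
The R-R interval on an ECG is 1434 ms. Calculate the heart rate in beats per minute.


HR = 60 / RR_interval(s)
RR = 1434 ms = 1.434 s
HR = 60 / 1.434 = 41.84 bpm


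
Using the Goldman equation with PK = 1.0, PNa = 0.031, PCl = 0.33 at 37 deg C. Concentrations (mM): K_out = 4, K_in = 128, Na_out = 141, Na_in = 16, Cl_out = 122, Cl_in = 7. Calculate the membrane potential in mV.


Vm = (RT/F)*ln((PK*Ko + PNa*Nao + PCl*Cli)/(PK*Ki + PNa*Nai + PCl*Clo))
Numer = 10.681, Denom = 168.756
Vm = -73.76 mV


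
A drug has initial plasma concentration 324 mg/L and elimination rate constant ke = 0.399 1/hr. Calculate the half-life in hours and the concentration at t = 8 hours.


t_half = ln(2) / ke = 0.693147 / 0.399 = 1.737 hr
C(t) = C0 * exp(-ke*t) = 324 * exp(-0.399*8)
C(8) = 13.31 mg/L


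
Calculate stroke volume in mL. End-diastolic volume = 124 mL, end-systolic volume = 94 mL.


SV = EDV - ESV
SV = 124 - 94
SV = 30 mL


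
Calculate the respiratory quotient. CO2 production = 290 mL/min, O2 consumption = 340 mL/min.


RQ = VCO2 / VO2
RQ = 290 / 340
RQ = 0.8529


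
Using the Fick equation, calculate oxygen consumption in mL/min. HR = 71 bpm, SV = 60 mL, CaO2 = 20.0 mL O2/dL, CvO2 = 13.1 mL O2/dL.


CO = HR*SV = 71*60/1000 = 4.26 L/min
a-v O2 diff = 20.0 - 13.1 = 6.9 mL/dL
VO2 = CO * (CaO2-CvO2) * 10 dL/L
VO2 = 4.26 * 6.9 * 10
VO2 = 293.9 mL/min


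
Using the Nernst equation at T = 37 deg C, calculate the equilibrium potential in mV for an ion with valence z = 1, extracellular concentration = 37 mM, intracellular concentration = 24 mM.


E = (RT/(zF)) * ln(C_out/C_in)
T = 37 + 273.15 = 310.15 K
E = (8.314 * 310.15 / (1 * 96485)) * ln(37/24)
E = 11.57 mV


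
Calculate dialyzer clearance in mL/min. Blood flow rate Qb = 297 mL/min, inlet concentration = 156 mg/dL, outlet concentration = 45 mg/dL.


K = Qb * (Cb_in - Cb_out) / Cb_in
K = 297 * (156 - 45) / 156
K = 211.3 mL/min


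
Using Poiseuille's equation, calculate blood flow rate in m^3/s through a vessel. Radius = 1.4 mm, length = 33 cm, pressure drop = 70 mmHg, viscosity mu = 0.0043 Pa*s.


Q = pi*r^4*dP / (8*mu*L)
r = 0.0014 m, L = 0.33 m
dP = 70 mmHg = 9332.54 Pa
Q = 9.9218e-06 m^3/s


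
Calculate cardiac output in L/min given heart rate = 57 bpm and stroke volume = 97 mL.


CO = HR * SV
CO = 57 * 97 / 1000
CO = 5.529 L/min


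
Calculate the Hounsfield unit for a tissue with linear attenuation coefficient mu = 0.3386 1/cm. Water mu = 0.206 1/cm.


HU = ((mu_tissue - mu_water) / mu_water) * 1000
HU = ((0.3386 - 0.206) / 0.206) * 1000
HU = 643.7


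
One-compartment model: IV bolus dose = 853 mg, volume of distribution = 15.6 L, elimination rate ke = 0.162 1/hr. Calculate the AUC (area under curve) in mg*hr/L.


C0 = Dose/Vd = 853/15.6 = 54.6795 mg/L
AUC = C0/ke = 54.6795/0.162
AUC = 337.5 mg*hr/L


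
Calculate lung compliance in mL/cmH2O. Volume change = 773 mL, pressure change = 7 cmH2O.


C = dV / dP
C = 773 / 7
C = 110.4 mL/cmH2O


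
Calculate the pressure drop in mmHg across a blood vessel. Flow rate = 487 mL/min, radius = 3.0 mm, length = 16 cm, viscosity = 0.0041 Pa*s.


dP = 8*mu*L*Q / (pi*r^4)
Q = 487 mL/min = 8.11667e-06 m^3/s
dP = 167.393 Pa = 167.393 / 133.322 mmHg = 1.256 mmHg


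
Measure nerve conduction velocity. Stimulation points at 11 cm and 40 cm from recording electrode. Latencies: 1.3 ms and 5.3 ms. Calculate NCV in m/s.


Distance = (40 - 11) / 100 = 0.29 m
dt = (5.3 - 1.3) / 1000 = 0.004 s
NCV = dist / dt = 72.5 m/s


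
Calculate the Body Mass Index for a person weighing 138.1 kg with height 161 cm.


BMI = weight / height^2
height = 161 cm = 1.61 m
BMI = 138.1 / 1.61^2
BMI = 53.28 kg/m^2


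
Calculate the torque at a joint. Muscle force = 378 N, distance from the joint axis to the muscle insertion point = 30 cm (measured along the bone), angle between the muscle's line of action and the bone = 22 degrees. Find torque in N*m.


Torque = F * d * sin(theta)   (moment arm = d*sin(theta))
d = 30 cm = 0.3 m
Torque = 378 * 0.3 * sin(22)
Torque = 42.48 N*m


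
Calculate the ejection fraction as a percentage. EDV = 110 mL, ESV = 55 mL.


SV = EDV - ESV = 110 - 55 = 55 mL
EF = SV/EDV * 100 = 55/110 * 100
EF = 50%


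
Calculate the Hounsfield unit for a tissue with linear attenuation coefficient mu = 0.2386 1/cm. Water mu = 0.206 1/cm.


HU = ((mu_tissue - mu_water) / mu_water) * 1000
HU = ((0.2386 - 0.206) / 0.206) * 1000
HU = 158.3


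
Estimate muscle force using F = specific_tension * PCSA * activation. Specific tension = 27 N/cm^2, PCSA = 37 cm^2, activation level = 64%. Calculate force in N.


F = sigma * PCSA * activation
F = 27 * 37 * 0.64
F = 639.4 N


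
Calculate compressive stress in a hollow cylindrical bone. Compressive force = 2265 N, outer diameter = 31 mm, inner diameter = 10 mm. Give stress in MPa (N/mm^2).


A = pi*(r_o^2 - r_i^2)
r_o = 15.5 mm, r_i = 5 mm
A = 676.228 mm^2
sigma = F/A = 2265 / 676.228
sigma = 3.349 MPa


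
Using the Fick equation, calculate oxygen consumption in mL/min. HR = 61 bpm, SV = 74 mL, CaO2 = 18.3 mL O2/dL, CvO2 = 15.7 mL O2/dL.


CO = HR*SV = 61*74/1000 = 4.514 L/min
a-v O2 diff = 18.3 - 15.7 = 2.6 mL/dL
VO2 = CO * (CaO2-CvO2) * 10 dL/L
VO2 = 4.514 * 2.6 * 10
VO2 = 117.4 mL/min


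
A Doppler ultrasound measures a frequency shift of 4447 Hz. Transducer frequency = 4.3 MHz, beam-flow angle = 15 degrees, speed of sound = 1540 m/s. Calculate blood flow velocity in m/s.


v = fd * c / (2 * f0 * cos(theta))
v = 4447 * 1540 / (2 * 4.3000e+06 * cos(15))
v = 0.8244 m/s


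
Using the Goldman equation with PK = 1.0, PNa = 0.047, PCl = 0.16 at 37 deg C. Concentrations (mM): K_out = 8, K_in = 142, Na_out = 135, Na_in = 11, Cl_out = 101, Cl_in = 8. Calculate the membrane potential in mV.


Vm = (RT/F)*ln((PK*Ko + PNa*Nao + PCl*Cli)/(PK*Ki + PNa*Nai + PCl*Clo))
Numer = 15.625, Denom = 158.677
Vm = -61.95 mV


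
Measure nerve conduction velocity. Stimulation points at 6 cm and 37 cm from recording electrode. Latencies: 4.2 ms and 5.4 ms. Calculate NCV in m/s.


Distance = (37 - 6) / 100 = 0.31 m
dt = (5.4 - 4.2) / 1000 = 0.0012 s
NCV = dist / dt = 258.3 m/s


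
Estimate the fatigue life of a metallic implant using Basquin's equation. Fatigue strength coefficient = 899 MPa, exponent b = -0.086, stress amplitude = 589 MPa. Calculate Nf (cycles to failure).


sigma_a = sigma_f' * (2Nf)^b
2Nf = (sigma_a/sigma_f')^(1/b)
2Nf = (589/899)^(1/-0.086)
2Nf = 136.58404
Nf = 68.29


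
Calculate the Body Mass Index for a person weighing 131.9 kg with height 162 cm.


BMI = weight / height^2
height = 162 cm = 1.62 m
BMI = 131.9 / 1.62^2
BMI = 50.26 kg/m^2


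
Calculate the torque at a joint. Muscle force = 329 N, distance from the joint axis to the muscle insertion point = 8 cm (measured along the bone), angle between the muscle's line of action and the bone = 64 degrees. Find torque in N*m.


Torque = F * d * sin(theta)   (moment arm = d*sin(theta))
d = 8 cm = 0.08 m
Torque = 329 * 0.08 * sin(64)
Torque = 23.66 N*m


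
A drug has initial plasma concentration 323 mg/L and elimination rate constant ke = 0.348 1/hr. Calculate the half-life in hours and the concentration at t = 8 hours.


t_half = ln(2) / ke = 0.693147 / 0.348 = 1.992 hr
C(t) = C0 * exp(-ke*t) = 323 * exp(-0.348*8)
C(8) = 19.96 mg/L


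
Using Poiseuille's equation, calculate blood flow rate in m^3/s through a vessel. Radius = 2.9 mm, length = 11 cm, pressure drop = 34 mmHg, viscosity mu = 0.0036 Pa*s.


Q = pi*r^4*dP / (8*mu*L)
r = 0.0029 m, L = 0.11 m
dP = 34 mmHg = 4532.948 Pa
Q = 3.1793e-04 m^3/s


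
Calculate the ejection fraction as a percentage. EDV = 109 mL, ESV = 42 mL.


SV = EDV - ESV = 109 - 42 = 67 mL
EF = SV/EDV * 100 = 67/109 * 100
EF = 61.47%


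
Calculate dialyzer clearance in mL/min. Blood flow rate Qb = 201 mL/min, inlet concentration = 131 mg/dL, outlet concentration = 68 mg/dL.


K = Qb * (Cb_in - Cb_out) / Cb_in
K = 201 * (131 - 68) / 131
K = 96.66 mL/min


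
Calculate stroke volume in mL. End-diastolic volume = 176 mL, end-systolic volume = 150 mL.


SV = EDV - ESV
SV = 176 - 150
SV = 26 mL


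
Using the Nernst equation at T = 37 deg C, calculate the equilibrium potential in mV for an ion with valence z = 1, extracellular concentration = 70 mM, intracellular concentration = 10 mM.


E = (RT/(zF)) * ln(C_out/C_in)
T = 37 + 273.15 = 310.15 K
E = (8.314 * 310.15 / (1 * 96485)) * ln(70/10)
E = 52 mV


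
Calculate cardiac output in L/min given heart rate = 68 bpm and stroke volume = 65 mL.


CO = HR * SV
CO = 68 * 65 / 1000
CO = 4.42 L/min


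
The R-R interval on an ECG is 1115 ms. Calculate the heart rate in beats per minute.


HR = 60 / RR_interval(s)
RR = 1115 ms = 1.115 s
HR = 60 / 1.115 = 53.81 bpm


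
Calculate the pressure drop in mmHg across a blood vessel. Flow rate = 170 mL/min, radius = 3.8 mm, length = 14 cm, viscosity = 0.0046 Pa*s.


dP = 8*mu*L*Q / (pi*r^4)
Q = 170 mL/min = 2.83333e-06 m^3/s
dP = 22.2838 Pa = 22.2838 / 133.322 mmHg = 0.1671 mmHg


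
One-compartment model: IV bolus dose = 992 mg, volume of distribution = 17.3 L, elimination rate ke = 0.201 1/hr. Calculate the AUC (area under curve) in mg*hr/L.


C0 = Dose/Vd = 992/17.3 = 57.341 mg/L
AUC = C0/ke = 57.341/0.201
AUC = 285.3 mg*hr/L


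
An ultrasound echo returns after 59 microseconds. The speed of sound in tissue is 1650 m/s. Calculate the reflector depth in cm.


depth = c * t / 2
t = 59 us = 5.9000e-05 s
depth = 1650 * 5.9000e-05 / 2
depth = 0.048675 m = 4.8675 cm


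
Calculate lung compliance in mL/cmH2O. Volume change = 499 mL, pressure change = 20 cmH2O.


C = dV / dP
C = 499 / 20
C = 24.95 mL/cmH2O


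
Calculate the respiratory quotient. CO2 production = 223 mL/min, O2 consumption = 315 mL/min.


RQ = VCO2 / VO2
RQ = 223 / 315
RQ = 0.7079


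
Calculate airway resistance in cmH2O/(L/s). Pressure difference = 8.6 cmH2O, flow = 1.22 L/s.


R = dP / flow
R = 8.6 / 1.22
R = 7.049 cmH2O/(L/s)


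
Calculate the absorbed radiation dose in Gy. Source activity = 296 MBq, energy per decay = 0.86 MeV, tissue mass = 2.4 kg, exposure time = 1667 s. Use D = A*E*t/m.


A = 296 MBq = 2.9600e+08 Bq
E = 0.86 MeV = 1.37772e-13 J
D = A*E*t/m = 2.9600e+08*1.37772e-13*1667/2.4
D = 0.02833 Gy


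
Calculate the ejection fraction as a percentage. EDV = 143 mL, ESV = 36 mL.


SV = EDV - ESV = 143 - 36 = 107 mL
EF = SV/EDV * 100 = 107/143 * 100
EF = 74.83%


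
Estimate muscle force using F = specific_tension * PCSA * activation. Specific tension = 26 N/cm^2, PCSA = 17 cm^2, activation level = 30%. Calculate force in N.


F = sigma * PCSA * activation
F = 26 * 17 * 0.3
F = 132.6 N


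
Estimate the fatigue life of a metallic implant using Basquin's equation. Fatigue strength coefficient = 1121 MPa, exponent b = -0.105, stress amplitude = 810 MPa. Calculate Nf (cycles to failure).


sigma_a = sigma_f' * (2Nf)^b
2Nf = (sigma_a/sigma_f')^(1/b)
2Nf = (810/1121)^(1/-0.105)
2Nf = 22.080335
Nf = 11.04


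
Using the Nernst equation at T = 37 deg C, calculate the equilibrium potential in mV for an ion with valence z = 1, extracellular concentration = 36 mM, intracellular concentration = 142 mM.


E = (RT/(zF)) * ln(C_out/C_in)
T = 37 + 273.15 = 310.15 K
E = (8.314 * 310.15 / (1 * 96485)) * ln(36/142)
E = -36.68 mV


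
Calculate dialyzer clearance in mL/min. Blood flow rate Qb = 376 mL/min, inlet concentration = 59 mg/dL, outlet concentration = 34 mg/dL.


K = Qb * (Cb_in - Cb_out) / Cb_in
K = 376 * (59 - 34) / 59
K = 159.3 mL/min


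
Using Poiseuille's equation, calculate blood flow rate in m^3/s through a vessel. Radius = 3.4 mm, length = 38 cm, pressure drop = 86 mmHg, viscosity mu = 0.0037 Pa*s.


Q = pi*r^4*dP / (8*mu*L)
r = 0.0034 m, L = 0.38 m
dP = 86 mmHg = 11465.692 Pa
Q = 4.2795e-04 m^3/s


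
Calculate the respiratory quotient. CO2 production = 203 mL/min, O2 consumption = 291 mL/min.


RQ = VCO2 / VO2
RQ = 203 / 291
RQ = 0.6976


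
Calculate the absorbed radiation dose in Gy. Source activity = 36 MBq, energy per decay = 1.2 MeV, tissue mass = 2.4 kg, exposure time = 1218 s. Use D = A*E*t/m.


A = 36 MBq = 3.6000e+07 Bq
E = 1.2 MeV = 1.9224e-13 J
D = A*E*t/m = 3.6000e+07*1.9224e-13*1218/2.4
D = 0.003512 Gy


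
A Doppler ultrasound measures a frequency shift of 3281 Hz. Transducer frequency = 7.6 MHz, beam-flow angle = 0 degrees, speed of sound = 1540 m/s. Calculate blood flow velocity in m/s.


v = fd * c / (2 * f0 * cos(theta))
v = 3281 * 1540 / (2 * 7.6000e+06 * cos(0))
v = 0.3324 m/s


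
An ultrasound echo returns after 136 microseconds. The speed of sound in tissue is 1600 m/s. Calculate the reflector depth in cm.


depth = c * t / 2
t = 136 us = 1.3600e-04 s
depth = 1600 * 1.3600e-04 / 2
depth = 0.1088 m = 10.88 cm


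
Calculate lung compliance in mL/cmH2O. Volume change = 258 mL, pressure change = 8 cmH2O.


C = dV / dP
C = 258 / 8
C = 32.25 mL/cmH2O


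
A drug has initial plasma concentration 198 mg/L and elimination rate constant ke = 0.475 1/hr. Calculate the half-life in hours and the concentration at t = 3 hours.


t_half = ln(2) / ke = 0.693147 / 0.475 = 1.459 hr
C(t) = C0 * exp(-ke*t) = 198 * exp(-0.475*3)
C(3) = 47.62 mg/L


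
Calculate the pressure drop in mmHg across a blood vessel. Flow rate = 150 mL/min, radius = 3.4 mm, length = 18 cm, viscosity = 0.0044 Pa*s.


dP = 8*mu*L*Q / (pi*r^4)
Q = 150 mL/min = 2.5e-06 m^3/s
dP = 37.7302 Pa = 37.7302 / 133.322 mmHg = 0.283 mmHg


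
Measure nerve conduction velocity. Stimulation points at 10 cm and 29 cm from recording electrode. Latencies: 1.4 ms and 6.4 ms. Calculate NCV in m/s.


Distance = (29 - 10) / 100 = 0.19 m
dt = (6.4 - 1.4) / 1000 = 0.005 s
NCV = dist / dt = 38 m/s


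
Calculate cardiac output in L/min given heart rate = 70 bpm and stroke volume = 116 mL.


CO = HR * SV
CO = 70 * 116 / 1000
CO = 8.12 L/min
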